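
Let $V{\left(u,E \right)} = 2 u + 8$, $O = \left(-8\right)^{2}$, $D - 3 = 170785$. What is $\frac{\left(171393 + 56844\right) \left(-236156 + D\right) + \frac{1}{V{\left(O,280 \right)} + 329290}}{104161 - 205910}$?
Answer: $\frac{4914837017852015}{33518766074} \approx 1.4663 \cdot 10^{5}$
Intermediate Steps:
$D = 170788$ ($D = 3 + 170785 = 170788$)
$O = 64$
$V{\left(u,E \right)} = 8 + 2 u$
$\frac{\left(171393 + 56844\right) \left(-236156 + D\right) + \frac{1}{V{\left(O,280 \right)} + 329290}}{104161 - 205910} = \frac{\left(171393 + 56844\right) \left(-236156 + 170788\right) + \frac{1}{\left(8 + 2 \cdot 64\right) + 329290}}{104161 - 205910} = \frac{228237 \left(-65368\right) + \frac{1}{\left(8 + 128\right) + 329290}}{-101749} = \left(-14919396216 + \frac{1}{136 + 329290}\right) \left(- \frac{1}{101749}\right) = \left(-14919396216 + \frac{1}{329426}\right) \left(- \frac{1}{101749}\right) = \left(- \frac{4914837017852015}{329426}\right) \left(- \frac{1}{101749}\right) = \frac{4914837017852015}{33518766074}$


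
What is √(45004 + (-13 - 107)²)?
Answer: 2*√14851 ≈ 243.73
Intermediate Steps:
√(45004 + (-13 - 107)²) = √(45004 + (-120)²) = √(45004 + 14400) = √59404 = 2*√14851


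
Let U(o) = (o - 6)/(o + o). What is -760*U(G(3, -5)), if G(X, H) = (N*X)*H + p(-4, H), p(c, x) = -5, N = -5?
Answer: -2432/7 ≈ -347.43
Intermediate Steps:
G(X, H) = -5 - 5*H*X (G(X, H) = (-5*X)*H - 5 = -5*H*X - 5 = -5 - 5*H*X)
U(o) = (-6 + o)/(2*o) (U(o) = (-6 + o)/((2*o)) = (-6 + o)*(1/(2*o)) = (-6 + o)/(2*o))
-760*U(G(3, -5)) = -380*(-6 + (-5 - 5*(-5)*3))/(-5 - 5*(-5)*3) = -380*(-6 + (-5 + 75))/(-5 + 75) = -380*(-6 + 70)/70 = -380*64/70 = -760*16/35 = -2432/7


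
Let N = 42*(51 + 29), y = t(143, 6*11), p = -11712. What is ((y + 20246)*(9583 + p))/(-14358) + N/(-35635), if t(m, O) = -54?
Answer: 153185650480/51164733 ≈ 2994.0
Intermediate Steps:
y = -54
N = 3360 (N = 42*80 = 3360)
((y + 20246)*(9583 + p))/(-14358) + N/(-35635) = ((-54 + 20246)*(9583 - 11712))/(-14358) + 3360/(-35635) = (20192*(-2129))*(-1/14358) + 3360*(-1/35635) = -42988768*(-1/14358) - 672/7127 = 21494384/7179 - 672/7127 = 153185650480/51164733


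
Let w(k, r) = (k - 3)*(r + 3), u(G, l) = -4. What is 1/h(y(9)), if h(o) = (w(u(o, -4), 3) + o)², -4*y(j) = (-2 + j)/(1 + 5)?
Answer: 576/1030225 ≈ 0.00055910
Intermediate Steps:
w(k, r) = (-3 + k)*(3 + r)
y(j) = 1/12 - j/24 (y(j) = -(-2 + j)/(4*(1 + 5)) = -(-2 + j)/(4*6) = -(-⅓ + j/6)/4 = 1/12 - j/24)
h(o) = (-42 + o)² (h(o) = ((-9 - 3*3 + 3*(-4) - 4*3) + o)² = ((-9 - 9 - 12 - 12) + o)² = (-42 + o)²)
1/h(y(9)) = 1/((-42 + (1/12 - 1/24*9))²) = 1/((-42 + (1/12 - 3/8))²) = 1/((-42 - 7/24)²) = 1/((-1015/24)²) = 1/(1030225/576) = 576/1030225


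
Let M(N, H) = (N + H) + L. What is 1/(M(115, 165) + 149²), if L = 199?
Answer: 1/22680 ≈ 4.4092e-5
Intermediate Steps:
M(N, H) = 199 + H + N (M(N, H) = (N + H) + 199 = (H + N) + 199 = 199 + H + N)
1/(M(115, 165) + 149²) = 1/((199 + 165 + 115) + 149²) = 1/(479 + 22201) = 1/22680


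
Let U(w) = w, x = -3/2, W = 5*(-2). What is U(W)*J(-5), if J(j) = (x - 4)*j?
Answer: -275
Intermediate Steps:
W = -10
x = -3/2 (x = -3*½ = -3/2 ≈ -1.5000)
J(j) = -11*j/2 (J(j) = (-3/2 - 4)*j = -11*j/2)
U(W)*J(-5) = -(-55)*(-5) = -10*55/2 = -275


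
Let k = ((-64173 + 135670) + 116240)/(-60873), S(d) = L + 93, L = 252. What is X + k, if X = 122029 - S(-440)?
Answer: 2469027465/20291 ≈ 1.2168e+5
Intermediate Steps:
S(d) = 345 (S(d) = 252 + 93 = 345)
X = 121684 (X = 122029 - 1*345 = 122029 - 345 = 121684)
k = -62579/20291 (k = (71497 + 116240)*(-1/60873) = 187737*(-1/60873) = -62579/20291 ≈ -3.0841)
X + k = 121684 - 62579/20291 = 2469027465/20291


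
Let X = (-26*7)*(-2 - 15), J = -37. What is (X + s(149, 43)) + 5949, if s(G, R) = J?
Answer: 9006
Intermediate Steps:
s(G, R) = -37
X = 3094 (X = -182*(-17) = 3094)
(X + s(149, 43)) + 5949 = (3094 - 37) + 5949 = 3057 + 5949 = 9006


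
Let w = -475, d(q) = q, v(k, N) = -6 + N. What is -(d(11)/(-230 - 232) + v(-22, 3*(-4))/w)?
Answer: -281/19950 ≈ -0.014085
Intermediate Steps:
-(d(11)/(-230 - 232) + v(-22, 3*(-4))/w) = -(11/(-230 - 232) + (-6 + 3*(-4))/(-475)) = -(11/(-462) + (-6 - 12)*(-1/475)) = -(11*(-1/462) - 18*(-1/475)) = -(-1/42 + 18/475) = -1*281/19950 = -281/19950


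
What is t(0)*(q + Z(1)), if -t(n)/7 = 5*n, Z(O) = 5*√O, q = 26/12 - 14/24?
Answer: 0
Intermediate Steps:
q = 19/12 (q = 26*(1/12) - 14*1/24 = 13/6 - 7/12 = 19/12 ≈ 1.5833)
t(n) = -35*n
t(0)*(q + Z(1)) = (-35*0)*(19/12 + 5*√1) = 0*(19/12 + 5*1) = 0*(19/12 + 5) = 0*(79/12) = 0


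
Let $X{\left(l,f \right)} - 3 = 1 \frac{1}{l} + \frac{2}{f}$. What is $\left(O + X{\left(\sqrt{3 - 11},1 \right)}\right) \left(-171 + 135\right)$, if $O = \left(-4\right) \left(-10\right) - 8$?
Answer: $-1332 + 9 i \sqrt{2} \approx -1332.0 + 12.728 i$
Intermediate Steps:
$O = 32$ ($O = 40 - 8 = 32$)
$X{\left(l,f \right)} = 3 + \frac{1}{l} + \frac{2}{f}$ ($X{\left(l,f \right)} = 3 + \left(1 \frac{1}{l} + \frac{2}{f}\right) = 3 + \left(\frac{1}{l} + \frac{2}{f}\right) = 3 + \frac{1}{l} + \frac{2}{f}$)
$\left(O + X{\left(\sqrt{3 - 11},1 \right)}\right) \left(-171 + 135\right) = \left(32 + \left(3 + \frac{1}{\sqrt{3 - 11}} + \frac{2}{1}\right)\right) \left(-171 + 135\right) = \left(32 + \left(3 + \frac{1}{\sqrt{-8}} + 2 \cdot 1\right)\right) \left(-36\right) = \left(32 + \left(3 + \frac{1}{2 i \sqrt{2}} + 2\right)\right) \left(-36\right) = \left(32 + \left(3 - \frac{i \sqrt{2}}{4} + 2\right)\right) \left(-36\right) = \left(32 + \left(5 - \frac{i \sqrt{2}}{4}\right)\right) \left(-36\right) = \left(37 - \frac{i \sqrt{2}}{4}\right) \left(-36\right) = -1332 + 9 i \sqrt{2}$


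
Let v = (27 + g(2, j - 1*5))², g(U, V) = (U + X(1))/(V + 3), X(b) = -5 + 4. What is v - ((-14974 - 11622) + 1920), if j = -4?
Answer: 914257/36 ≈ 25396.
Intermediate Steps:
X(b) = -1
g(U, V) = (-1 + U)/(3 + V) (g(U, V) = (U - 1)/(V + 3) = (-1 + U)/(3 + V))
v = 25921/36 (v = (27 + (-1 + 2)/(3 + (-4 - 1*5)))² = (27 + 1/(3 + (-4 - 5)))² = (27 + 1/(3 - 9))² = (27 + 1/(-6))² = (27 - ⅙*1)² = (27 - ⅙)² = (161/6)² = 25921/36 ≈ 720.03)
v - ((-14974 - 11622) + 1920) = 25921/36 - ((-14974 - 11622) + 1920) = 25921/36 - (-26596 + 1920) = 25921/36 - 1*(-24676) = 25921/36 + 24676 = 914257/36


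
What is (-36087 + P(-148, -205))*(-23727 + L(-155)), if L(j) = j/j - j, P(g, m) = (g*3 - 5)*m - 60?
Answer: -1317571758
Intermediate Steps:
P(g, m) = -60 + m*(-5 + 3*g) (P(g, m) = (3*g - 5)*m - 60 = (-5 + 3*g)*m - 60 = m*(-5 + 3*g) - 60 = -60 + m*(-5 + 3*g))
L(j) = 1 - j
(-36087 + P(-148, -205))*(-23727 + L(-155)) = (-36087 + (-60 - 5*(-205) + 3*(-148)*(-205)))*(-23727 + (1 - 1*(-155))) = (-36087 + (-60 + 1025 + 91020))*(-23727 + (1 + 155)) = (-36087 + 91985)*(-23727 + 156) = 55898*(-23571) = -1317571758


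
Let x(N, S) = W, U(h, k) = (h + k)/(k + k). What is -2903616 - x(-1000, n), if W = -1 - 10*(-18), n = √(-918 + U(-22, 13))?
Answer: -2903795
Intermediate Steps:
U(h, k) = (h + k)/(2*k) (U(h, k) = (h + k)/((2*k)) = (h + k)*(1/(2*k)) = (h + k)/(2*k))
n = 3*I*√68978/26 (n = √(-918 + (½)*(-22 + 13)/13) = √(-918 + (½)*(1/13)*(-9)) = √(-918 - 9/26) = √(-23877/26) = 3*I*√68978/26 ≈ 30.304*I)
W = 179 (W = -1 + 180 = 179)
x(N, S) = 179
-2903616 - x(-1000, n) = -2903616 - 1*179 = -2903616 - 179 = -2903795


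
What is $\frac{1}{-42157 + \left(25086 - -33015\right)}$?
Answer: $\frac{1}{15944} \approx 6.2719 \cdot 10^{-5}$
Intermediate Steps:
$\frac{1}{-42157 + \left(25086 - -33015\right)} = \frac{1}{-42157 + \left(25086 + 33015\right)} = \frac{1}{-42157 + 58101} = \frac{1}{15944}$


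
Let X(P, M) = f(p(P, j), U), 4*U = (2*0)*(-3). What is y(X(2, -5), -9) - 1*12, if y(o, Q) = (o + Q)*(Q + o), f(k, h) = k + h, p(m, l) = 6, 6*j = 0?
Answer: -3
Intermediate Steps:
j = 0 (j = (⅙)*0 = 0)
U = 0 (U = ((2*0)*(-3))/4 = (0*(-3))/4 = (¼)*0 = 0)
f(k, h) = h + k
X(P, M) = 6 (X(P, M) = 0 + 6 = 6)
y(o, Q) = (Q + o)² (y(o, Q) = (Q + o)*(Q + o) = (Q + o)²)
y(X(2, -5), -9) - 1*12 = (-9 + 6)² - 1*12 = (-3)² - 12 = 9 - 12 = -3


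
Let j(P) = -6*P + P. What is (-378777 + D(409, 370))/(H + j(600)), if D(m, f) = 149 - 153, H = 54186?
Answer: -378781/51186 ≈ -7.4001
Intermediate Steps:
D(m, f) = -4
j(P) = -5*P
(-378777 + D(409, 370))/(H + j(600)) = (-378777 - 4)/(54186 - 5*600) = -378781/(54186 - 3000) = -378781/51186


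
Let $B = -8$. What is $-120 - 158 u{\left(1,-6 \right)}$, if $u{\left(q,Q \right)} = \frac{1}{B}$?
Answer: $- \frac{401}{4} \approx -100.25$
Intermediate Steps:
$u{\left(q,Q \right)} = - \frac{1}{8}$ ($u{\left(q,Q \right)} = \frac{1}{-8} = - \frac{1}{8}$)
$-120 - 158 u{\left(1,-6 \right)} = -120 - - \frac{79}{4} = -120 + \frac{79}{4} = - \frac{401}{4}$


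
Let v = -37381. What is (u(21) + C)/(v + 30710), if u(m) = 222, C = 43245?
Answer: -43467/6671 ≈ -6.5158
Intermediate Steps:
(u(21) + C)/(v + 30710) = (222 + 43245)/(-37381 + 30710) = 43467/(-6671) = 43467*(-1/6671) = -43467/6671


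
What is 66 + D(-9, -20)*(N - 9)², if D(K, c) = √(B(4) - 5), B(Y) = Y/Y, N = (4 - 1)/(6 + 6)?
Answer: 66 + 1225*I/8 ≈ 66.0 + 153.13*I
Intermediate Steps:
N = ¼ (N = 3/12 = 3*(1/12) = ¼ ≈ 0.25000)
B(Y) = 1
D(K, c) = 2*I (D(K, c) = √(1 - 5) = √(-4) = 2*I)
66 + D(-9, -20)*(N - 9)² = 66 + (2*I)*(¼ - 9)² = 66 + (2*I)*(-35/4)² = 66 + (2*I)*(1225/16) = 66 + 1225*I/8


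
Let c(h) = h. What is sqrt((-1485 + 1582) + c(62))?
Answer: sqrt(159) ≈ 12.610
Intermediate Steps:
sqrt((-1485 + 1582) + c(62)) = sqrt((-1485 + 1582) + 62) = sqrt(97 + 62) = sqrt(159)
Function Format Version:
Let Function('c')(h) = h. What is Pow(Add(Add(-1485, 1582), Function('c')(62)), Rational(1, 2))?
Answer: Pow(159, Rational(1, 2)) ≈ 12.610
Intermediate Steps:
Pow(Add(Add(-1485, 1582), Function('c')(62)), Rational(1, 2)) = Pow(Add(Add(-1485, 1582), 62), Rational(1, 2)) = Pow(Add(97, 62), Rational(1, 2)) = Pow(159, Rational(1, 2))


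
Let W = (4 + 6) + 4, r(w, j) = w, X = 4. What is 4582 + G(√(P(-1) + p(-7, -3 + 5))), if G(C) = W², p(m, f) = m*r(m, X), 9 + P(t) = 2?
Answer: 4778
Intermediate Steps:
P(t) = -7 (P(t) = -9 + 2 = -7)
p(m, f) = m² (p(m, f) = m*m = m²)
W = 14 (W = 10 + 4 = 14)
G(C) = 196 (G(C) = 14² = 196)
4582 + G(√(P(-1) + p(-7, -3 + 5))) = 4582 + 196 = 4778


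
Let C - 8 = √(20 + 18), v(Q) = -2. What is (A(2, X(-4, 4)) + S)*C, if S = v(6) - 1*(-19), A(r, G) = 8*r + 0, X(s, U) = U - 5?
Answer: 264 + 33*√38 ≈ 467.43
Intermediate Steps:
X(s, U) = -5 + U
A(r, G) = 8*r
S = 17 (S = -2 - 1*(-19) = -2 + 19 = 17)
C = 8 + √38 (C = 8 + √(20 + 18) = 8 + √38 ≈ 14.164)
(A(2, X(-4, 4)) + S)*C = (8*2 + 17)*(8 + √38) = (16 + 17)*(8 + √38) = 33*(8 + √38) = 264 + 33*√38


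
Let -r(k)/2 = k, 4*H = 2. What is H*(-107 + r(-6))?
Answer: -95/2 ≈ -47.500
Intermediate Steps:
H = ½ (H = (¼)*2 = ½ ≈ 0.50000)
r(k) = -2*k
H*(-107 + r(-6)) = (-107 - 2*(-6))/2 = (-107 + 12)/2 = (½)*(-95) = -95/2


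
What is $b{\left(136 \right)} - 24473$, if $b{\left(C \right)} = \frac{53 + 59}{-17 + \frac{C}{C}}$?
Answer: $-24480$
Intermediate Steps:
$b{\left(C \right)} = -7$ ($b{\left(C \right)} = \frac{112}{-17 + 1} = \frac{112}{-16} = 112 \left(- \frac{1}{16}\right) = -7$)
$b{\left(136 \right)} - 24473 = -7 - 24473 = -24480$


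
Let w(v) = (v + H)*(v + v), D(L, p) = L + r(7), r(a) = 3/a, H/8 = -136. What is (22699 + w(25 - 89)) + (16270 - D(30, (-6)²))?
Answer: 1304762/7 ≈ 1.8639e+5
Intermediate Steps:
H = -1088 (H = 8*(-136) = -1088)
D(L, p) = 3/7 + L (D(L, p) = L + 3/7 = 3/7 + L)
w(v) = 2*v*(-1088 + v) (w(v) = (v - 1088)*(v + v) = (-1088 + v)*(2*v) = 2*v*(-1088 + v))
(22699 + w(25 - 89)) + (16270 - D(30, (-6)²)) = (22699 + 2*(25 - 89)*(-1088 + (25 - 89))) + (16270 - (3/7 + 30)) = (22699 + 2*(-64)*(-1088 - 64)) + (16270 - 1*213/7) = (22699 + 2*(-64)*(-1152)) + (16270 - 213/7) = (22699 + 147456) + 113677/7 = 170155 + 113677/7 = 1304762/7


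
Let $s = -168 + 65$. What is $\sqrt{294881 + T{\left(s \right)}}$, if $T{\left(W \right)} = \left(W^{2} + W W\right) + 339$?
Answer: $\sqrt{316438} \approx 562.53$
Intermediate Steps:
$s = -103$
$T{\left(W \right)} = 339 + 2 W^{2}$ ($T{\left(W \right)} = \left(W^{2} + W^{2}\right) + 339 = 2 W^{2} + 339 = 339 + 2 W^{2}$)
$\sqrt{294881 + T{\left(s \right)}} = \sqrt{294881 + \left(339 + 2 \left(-103\right)^{2}\right)} = \sqrt{294881 + \left(339 + 2 \cdot 10609\right)} = \sqrt{294881 + \left(339 + 21218\right)} = \sqrt{294881 + 21557} = \sqrt{316438}$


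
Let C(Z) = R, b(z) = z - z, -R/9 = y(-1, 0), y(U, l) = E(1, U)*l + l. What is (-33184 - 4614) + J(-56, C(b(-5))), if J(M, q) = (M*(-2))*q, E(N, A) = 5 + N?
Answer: -37798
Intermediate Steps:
y(U, l) = 7*l (y(U, l) = (5 + 1)*l + l = 6*l + l = 7*l)
R = 0 (R = -63*0 = -9*0 = 0)
b(z) = 0
C(Z) = 0
J(M, q) = -2*M*q (J(M, q) = (-2*M)*q = -2*M*q)
(-33184 - 4614) + J(-56, C(b(-5))) = (-33184 - 4614) - 2*(-56)*0 = -37798 + 0 = -37798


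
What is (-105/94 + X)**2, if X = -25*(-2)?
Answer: 21114025/8836 ≈ 2389.5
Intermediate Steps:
X = 50 (X = -5*(-10) = 50)
(-105/94 + X)**2 = (-105/94 + 50)**2 = (4595/94)**2 = 21114025/8836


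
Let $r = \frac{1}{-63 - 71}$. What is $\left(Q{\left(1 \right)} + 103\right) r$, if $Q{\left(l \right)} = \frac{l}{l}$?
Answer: $- \frac{52}{67} \approx -0.77612$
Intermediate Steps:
$r = - \frac{1}{134}$ ($r = \frac{1}{-134} = - \frac{1}{134} \approx -0.0074627$)
$Q{\left(l \right)} = 1$
$\left(Q{\left(1 \right)} + 103\right) r = \left(1 + 103\right) \left(- \frac{1}{134}\right) = 104 \left(- \frac{1}{134}\right) = - \frac{52}{67}$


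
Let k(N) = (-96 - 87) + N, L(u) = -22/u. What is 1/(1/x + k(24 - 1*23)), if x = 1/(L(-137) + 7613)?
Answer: 137/1018069 ≈ 0.00013457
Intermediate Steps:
k(N) = -183 + N
x = 137/1043003 (x = 1/(-22/(-137) + 7613) = 1/(-22*(-1/137) + 7613) = 1/(22/137 + 7613) = 1/(1043003/137) = 137/1043003 ≈ 0.00013135)
1/(1/x + k(24 - 1*23)) = 1/(1/(137/1043003) + (-183 + (24 - 1*23))) = 1/(1043003/137 + (-183 + (24 - 23))) = 1/(1043003/137 + (-183 + 1)) = 1/(1043003/137 - 182) = 1/(1018069/137) = 137/1018069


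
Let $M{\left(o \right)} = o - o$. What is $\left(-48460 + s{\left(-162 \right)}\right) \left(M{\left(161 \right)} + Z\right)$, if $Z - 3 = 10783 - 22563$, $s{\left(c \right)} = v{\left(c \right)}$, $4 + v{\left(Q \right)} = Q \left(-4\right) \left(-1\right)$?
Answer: $578392024$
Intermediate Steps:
$v{\left(Q \right)} = -4 + 4 Q$ ($v{\left(Q \right)} = -4 + Q \left(-4\right) \left(-1\right) = -4 + - 4 Q \left(-1\right) = -4 + 4 Q$)
$s{\left(c \right)} = -4 + 4 c$
$M{\left(o \right)} = 0$
$Z = -11777$ ($Z = 3 + \left(10783 - 22563\right) = 3 - 11780 = -11777$)
$\left(-48460 + s{\left(-162 \right)}\right) \left(M{\left(161 \right)} + Z\right) = \left(-48460 + \left(-4 + 4 \left(-162\right)\right)\right) \left(0 - 11777\right) = \left(-48460 - 652\right) \left(-11777\right) = \left(-49112\right) \left(-11777\right) = 578392024$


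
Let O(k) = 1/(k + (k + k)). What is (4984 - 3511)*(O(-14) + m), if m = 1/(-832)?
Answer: -214567/5824 ≈ -36.842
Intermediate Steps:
O(k) = 1/(3*k) (O(k) = 1/(k + 2*k) = 1/(3*k))
m = -1/832 ≈ -0.0012019
(4984 - 3511)*(O(-14) + m) = (4984 - 3511)*((⅓)/(-14) - 1/832) = 1473*((⅓)*(-1/14) - 1/832) = 1473*(-1/42 - 1/832) = 1473*(-437/17472) = -214567/5824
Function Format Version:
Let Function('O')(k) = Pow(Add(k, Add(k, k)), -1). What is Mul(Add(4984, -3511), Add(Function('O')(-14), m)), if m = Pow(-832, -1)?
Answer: Rational(-214567, 5824) ≈ -36.842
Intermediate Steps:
Function('O')(k) = Mul(Rational(1, 3), Pow(k, -1)) (Function('O')(k) = Pow(Add(k, Mul(2, k)), -1) = Pow(Mul(3, k), -1) = Mul(Rational(1, 3), Pow(k, -1)))
m = Rational(-1, 832) ≈ -0.0012019
Mul(Add(4984, -3511), Add(Function('O')(-14), m)) = Mul(Add(4984, -3511), Add(Mul(Rational(1, 3), Pow(-14, -1)), Rational(-1, 832))) = Mul(1473, Add(Mul(Rational(1, 3), Rational(-1, 14)), Rational(-1, 832))) = Mul(1473, Add(Rational(-1, 42), Rational(-1, 832))) = Mul(1473, Rational(-437, 17472)) = Rational(-214567, 5824)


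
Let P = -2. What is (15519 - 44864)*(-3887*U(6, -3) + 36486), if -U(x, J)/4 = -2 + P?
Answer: 754342570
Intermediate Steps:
U(x, J) = 16 (U(x, J) = -4*(-2 - 2) = -4*(-4) = 16)
(15519 - 44864)*(-3887*U(6, -3) + 36486) = (15519 - 44864)*(-3887*16 + 36486) = -29345*(-62192 + 36486) = -29345*(-25706) = 754342570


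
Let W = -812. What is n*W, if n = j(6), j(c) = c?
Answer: -4872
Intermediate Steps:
n = 6
n*W = 6*(-812) = -4872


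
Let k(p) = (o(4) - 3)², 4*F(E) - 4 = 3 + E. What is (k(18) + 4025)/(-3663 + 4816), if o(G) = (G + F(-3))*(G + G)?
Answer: 5394/1153 ≈ 4.6782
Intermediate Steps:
F(E) = 7/4 + E/4 (F(E) = 1 + (3 + E)/4 = 1 + (¾ + E/4) = 7/4 + E/4)
o(G) = 2*G*(1 + G) (o(G) = (G + (7/4 + (¼)*(-3)))*(G + G) = (G + (7/4 - ¾))*(2*G) = (G + 1)*(2*G) = (1 + G)*(2*G) = 2*G*(1 + G))
k(p) = 1369 (k(p) = (2*4*(1 + 4) - 3)² = (2*4*5 - 3)² = (40 - 3)² = 37² = 1369)
(k(18) + 4025)/(-3663 + 4816) = (1369 + 4025)/(-3663 + 4816) = 5394/1153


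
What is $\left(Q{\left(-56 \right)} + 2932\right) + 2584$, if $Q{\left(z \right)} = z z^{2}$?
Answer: $-170100$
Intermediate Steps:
$Q{\left(z \right)} = z^{3}$
$\left(Q{\left(-56 \right)} + 2932\right) + 2584 = \left(\left(-56\right)^{3} + 2932\right) + 2584 = \left(-175616 + 2932\right) + 2584 = -172684 + 2584 = -170100$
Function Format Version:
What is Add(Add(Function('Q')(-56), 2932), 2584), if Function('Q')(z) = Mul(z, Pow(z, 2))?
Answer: -170100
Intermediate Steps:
Function('Q')(z) = Pow(z, 3)
Add(Add(Function('Q')(-56), 2932), 2584) = Add(Add(Pow(-56, 3), 2932), 2584) = Add(Add(-175616, 2932), 2584) = Add(-172684, 2584) = -170100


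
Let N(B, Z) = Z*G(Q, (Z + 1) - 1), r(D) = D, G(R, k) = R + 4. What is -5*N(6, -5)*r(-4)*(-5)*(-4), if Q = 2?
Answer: -12000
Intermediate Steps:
G(R, k) = 4 + R
N(B, Z) = 6*Z (N(B, Z) = Z*(4 + 2) = Z*6 = 6*Z)
-5*N(6, -5)*r(-4)*(-5)*(-4) = -5*(6*(-5))*(-4)*(-5)*(-4) = -5*(-30*(-4))*(-5)*(-4) = -600*(-5)*(-4) = -5*(-600)*(-4) = 3000*(-4) = -12000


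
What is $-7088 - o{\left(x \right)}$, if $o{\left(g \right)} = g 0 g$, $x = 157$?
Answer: $-7088$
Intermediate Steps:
$o{\left(g \right)} = 0$ ($o{\left(g \right)} = 0 g = 0$)
$-7088 - o{\left(x \right)} = -7088 - 0 = -7088 + 0 = -7088$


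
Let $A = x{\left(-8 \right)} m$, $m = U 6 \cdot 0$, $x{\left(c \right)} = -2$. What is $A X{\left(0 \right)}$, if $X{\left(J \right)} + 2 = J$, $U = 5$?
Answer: $0$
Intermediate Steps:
$X{\left(J \right)} = -2 + J$
$m = 0$ ($m = 5 \cdot 6 \cdot 0 = 30 \cdot 0 = 0$)
$A = 0$ ($A = \left(-2\right) 0 = 0$)
$A X{\left(0 \right)} = 0 \left(-2 + 0\right) = 0 \left(-2\right) = 0$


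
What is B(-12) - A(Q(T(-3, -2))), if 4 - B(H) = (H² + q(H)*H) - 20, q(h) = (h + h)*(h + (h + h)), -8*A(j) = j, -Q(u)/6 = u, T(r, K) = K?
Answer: 20499/2 ≈ 10250.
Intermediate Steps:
Q(u) = -6*u
A(j) = -j/8
q(h) = 6*h² (q(h) = (2*h)*(h + 2*h) = (2*h)*(3*h) = 6*h²)
B(H) = 24 - H² - 6*H³ (B(H) = 4 - ((H² + (6*H²)*H) - 20) = 4 - ((H² + 6*H³) - 20) = 4 - (-20 + H² + 6*H³) = 4 + (20 - H² - 6*H³) = 24 - H² - 6*H³)
B(-12) - A(Q(T(-3, -2))) = (24 - 1*(-12)² - 6*(-12)³) - (-1)*(-6*(-2))/8 = (24 - 1*144 - 6*(-1728)) - (-1)*12/8 = (24 - 144 + 10368) - 1*(-3/2) = 10248 + 3/2 = 20499/2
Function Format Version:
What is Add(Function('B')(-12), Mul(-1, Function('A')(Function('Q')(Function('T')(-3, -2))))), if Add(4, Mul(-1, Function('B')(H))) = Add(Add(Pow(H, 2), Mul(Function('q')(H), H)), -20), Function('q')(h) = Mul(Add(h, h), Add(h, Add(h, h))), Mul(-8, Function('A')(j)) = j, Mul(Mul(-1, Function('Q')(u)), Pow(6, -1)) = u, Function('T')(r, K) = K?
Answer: Rational(20499, 2) ≈ 10250.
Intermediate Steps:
Function('Q')(u) = Mul(-6, u)
Function('A')(j) = Mul(Rational(-1, 8), j)
Function('q')(h) = Mul(6, Pow(h, 2)) (Function('q')(h) = Mul(Mul(2, h), Add(h, Mul(2, h))) = Mul(Mul(2, h), Mul(3, h)) = Mul(6, Pow(h, 2)))
Function('B')(H) = Add(24, Mul(-1, Pow(H, 2)), Mul(-6, Pow(H, 3))) (Function('B')(H) = Add(4, Mul(-1, Add(Add(Pow(H, 2), Mul(Mul(6, Pow(H, 2)), H)), -20))) = Add(4, Mul(-1, Add(Add(Pow(H, 2), Mul(6, Pow(H, 3))), -20))) = Add(4, Mul(-1, Add(-20, Pow(H, 2), Mul(6, Pow(H, 3))))) = Add(4, Add(20, Mul(-1, Pow(H, 2)), Mul(-6, Pow(H, 3)))) = Add(24, Mul(-1, Pow(H, 2)), Mul(-6, Pow(H, 3))))
Add(Function('B')(-12), Mul(-1, Function('A')(Function('Q')(Function('T')(-3, -2))))) = Add(Add(24, Mul(-1, Pow(-12, 2)), Mul(-6, Pow(-12, 3))), Mul(-1, Mul(Rational(-1, 8), Mul(-6, -2)))) = Add(Add(24, Mul(-1, 144), Mul(-6, -1728)), Mul(-1, Mul(Rational(-1, 8), 12))) = Add(Add(24, -144, 10368), Mul(-1, Rational(-3, 2))) = Add(10248, Rational(3, 2)) = Rational(20499, 2)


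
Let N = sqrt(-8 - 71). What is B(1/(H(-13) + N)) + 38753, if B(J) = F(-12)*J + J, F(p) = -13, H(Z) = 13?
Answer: 2402647/62 + 3*I*sqrt(79)/62 ≈ 38752.0 + 0.43007*I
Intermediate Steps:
N = I*sqrt(79) (N = sqrt(-79) = I*sqrt(79) ≈ 8.8882*I)
B(J) = -12*J (B(J) = -13*J + J = -12*J)
B(1/(H(-13) + N)) + 38753 = -12/(13 + I*sqrt(79)) + 38753 = 38753 - 12/(13 + I*sqrt(79))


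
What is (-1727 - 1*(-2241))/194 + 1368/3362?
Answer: 498365/163057 ≈ 3.0564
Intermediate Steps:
(-1727 - 1*(-2241))/194 + 1368/3362 = (-1727 + 2241)*(1/194) + 1368*(1/3362) = 514*(1/194) + 684/1681 = 257/97 + 684/1681 = 498365/163057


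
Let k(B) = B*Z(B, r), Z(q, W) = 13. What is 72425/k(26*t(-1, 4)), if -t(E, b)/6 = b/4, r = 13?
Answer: -72425/2028 ≈ -35.713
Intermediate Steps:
t(E, b) = -3*b/2 (t(E, b) = -6*b/4 = -3*b/2)
k(B) = 13*B (k(B) = B*13 = 13*B)
72425/k(26*t(-1, 4)) = 72425/((13*(26*(-3/2*4)))) = 72425/((13*(26*(-6)))) = 72425/((13*(-156))) = 72425/(-2028) = 72425*(-1/2028) = -72425/2028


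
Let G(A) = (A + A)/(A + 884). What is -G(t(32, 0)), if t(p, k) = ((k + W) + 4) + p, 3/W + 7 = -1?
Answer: -570/7357 ≈ -0.077477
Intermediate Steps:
W = -3/8 (W = 3/(-7 - 1) = 3/(-8) = 3*(-⅛) = -3/8 ≈ -0.37500)
t(p, k) = 29/8 + k + p (t(p, k) = ((k - 3/8) + 4) + p = ((-3/8 + k) + 4) + p = (29/8 + k) + p = 29/8 + k + p)
G(A) = 2*A/(884 + A) (G(A) = (2*A)/(884 + A) = 2*A/(884 + A))
-G(t(32, 0)) = -2*(29/8 + 0 + 32)/(884 + (29/8 + 0 + 32)) = -2*285/(8*(884 + 285/8)) = -2*285/(8*7357/8) = -2*285*8/(8*7357) = -1*570/7357 = -570/7357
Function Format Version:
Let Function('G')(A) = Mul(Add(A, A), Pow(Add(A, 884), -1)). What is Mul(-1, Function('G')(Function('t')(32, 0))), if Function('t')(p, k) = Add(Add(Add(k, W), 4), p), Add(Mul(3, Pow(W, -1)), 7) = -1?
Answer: Rational(-570, 7357) ≈ -0.077477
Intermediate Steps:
W = Rational(-3, 8) (W = Mul(3, Pow(Add(-7, -1), -1)) = Mul(3, Pow(-8, -1)) = Mul(3, Rational(-1, 8)) = Rational(-3, 8) ≈ -0.37500)
Function('t')(p, k) = Add(Rational(29, 8), k, p) (Function('t')(p, k) = Add(Add(Add(k, Rational(-3, 8)), 4), p) = Add(Add(Add(Rational(-3, 8), k), 4), p) = Add(Add(Rational(29, 8), k), p) = Add(Rational(29, 8), k, p))
Function('G')(A) = Mul(2, A, Pow(Add(884, A), -1)) (Function('G')(A) = Mul(Mul(2, A), Pow(Add(884, A), -1)) = Mul(2, A, Pow(Add(884, A), -1)))
Mul(-1, Function('G')(Function('t')(32, 0))) = Mul(-1, Mul(2, Add(Rational(29, 8), 0, 32), Pow(Add(884, Add(Rational(29, 8), 0, 32)), -1))) = Mul(-1, Mul(2, Rational(285, 8), Pow(Add(884, Rational(285, 8)), -1))) = Mul(-1, Mul(2, Rational(285, 8), Pow(Rational(7357, 8), -1))) = Mul(-1, Mul(2, Rational(285, 8), Rational(8, 7357))) = Mul(-1, Rational(570, 7357)) = Rational(-570, 7357)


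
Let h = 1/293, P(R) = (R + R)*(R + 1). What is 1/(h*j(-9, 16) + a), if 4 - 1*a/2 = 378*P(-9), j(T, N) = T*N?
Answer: -293/31894952 ≈ -9.1864e-6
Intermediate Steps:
j(T, N) = N*T
P(R) = 2*R*(1 + R) (P(R) = (2*R)*(1 + R) = 2*R*(1 + R))
a = -108856 (a = 8 - 756*2*(-9)*(1 - 9) = 8 - 756*2*(-9)*(-8) = 8 - 756*144 = 8 - 2*54432 = 8 - 108864 = -108856)
h = 1/293 ≈ 0.0034130
1/(h*j(-9, 16) + a) = 1/((16*(-9))/293 - 108856) = 1/((1/293)*(-144) - 108856) = 1/(-144/293 - 108856) = 1/(-31894952/293) = -293/31894952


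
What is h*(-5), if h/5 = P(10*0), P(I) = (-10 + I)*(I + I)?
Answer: 0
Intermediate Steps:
P(I) = 2*I*(-10 + I) (P(I) = (-10 + I)*(2*I) = 2*I*(-10 + I))
h = 0 (h = 5*(2*(10*0)*(-10 + 10*0)) = 5*(2*0*(-10 + 0)) = 5*(2*0*(-10)) = 5*0 = 0)
h*(-5) = 0*(-5) = 0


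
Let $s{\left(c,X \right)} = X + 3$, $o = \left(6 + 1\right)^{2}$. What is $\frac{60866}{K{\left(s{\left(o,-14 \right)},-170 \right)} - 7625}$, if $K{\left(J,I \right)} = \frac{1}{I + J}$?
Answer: $- \frac{5508373}{690063} \approx -7.9824$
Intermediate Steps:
$o = 49$ ($o = 7^{2} = 49$)
$s{\left(c,X \right)} = 3 + X$
$\frac{60866}{K{\left(s{\left(o,-14 \right)},-170 \right)} - 7625} = \frac{60866}{\frac{1}{-170 + \left(3 - 14\right)} - 7625} = \frac{60866}{\frac{1}{-170 - 11} - 7625} = \frac{60866}{\frac{1}{-181} - 7625} = \frac{60866}{- \frac{1}{181} - 7625} = \frac{60866}{- \frac{1380126}{181}} = 60866 \left(- \frac{181}{1380126}\right) = - \frac{5508373}{690063}$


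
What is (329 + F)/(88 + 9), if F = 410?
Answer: 739/97 ≈ 7.6186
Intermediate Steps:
(329 + F)/(88 + 9) = (329 + 410)/(88 + 9) = 739/97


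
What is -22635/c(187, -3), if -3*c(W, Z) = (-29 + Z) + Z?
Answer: -13581/7 ≈ -1940.1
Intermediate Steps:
c(W, Z) = 29/3 - 2*Z/3 (c(W, Z) = -((-29 + Z) + Z)/3 = -(-29 + 2*Z)/3 = 29/3 - 2*Z/3)
-22635/c(187, -3) = -22635/(29/3 - ⅔*(-3)) = -22635/(29/3 + 2) = -22635/35/3 = -22635*3/35 = -13581/7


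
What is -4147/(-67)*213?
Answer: 883311/67 ≈ 13184.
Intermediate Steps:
-4147/(-67)*213 = -4147*(-1)/67*213 = -143*(-29/67)*213 = (4147/67)*213 = 883311/67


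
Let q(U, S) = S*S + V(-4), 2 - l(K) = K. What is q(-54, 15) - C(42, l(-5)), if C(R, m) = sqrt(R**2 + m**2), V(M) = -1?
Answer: 224 - 7*sqrt(37) ≈ 181.42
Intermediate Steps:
l(K) = 2 - K
q(U, S) = -1 + S**2 (q(U, S) = S*S - 1 = S**2 - 1 = -1 + S**2)
q(-54, 15) - C(42, l(-5)) = (-1 + 15**2) - sqrt(42**2 + (2 - 1*(-5))**2) = (-1 + 225) - sqrt(1764 + (2 + 5)**2) = 224 - sqrt(1764 + 7**2) = 224 - sqrt(1764 + 49) = 224 - sqrt(1813) = 224 - 7*sqrt(37)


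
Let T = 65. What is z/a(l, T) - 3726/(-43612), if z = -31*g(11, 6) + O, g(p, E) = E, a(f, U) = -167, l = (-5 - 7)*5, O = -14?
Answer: 4672321/3641602 ≈ 1.2830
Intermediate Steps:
l = -60 (l = -12*5 = -60)
z = -200 (z = -31*6 - 14 = -186 - 14 = -200)
z/a(l, T) - 3726/(-43612) = -200/(-167) - 3726/(-43612) = -200*(-1/167) - 3726*(-1/43612) = 200/167 + 1863/21806 = 4672321/3641602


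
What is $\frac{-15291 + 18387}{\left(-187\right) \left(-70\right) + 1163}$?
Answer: $\frac{1032}{4751} \approx 0.21722$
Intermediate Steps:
$\frac{-15291 + 18387}{\left(-187\right) \left(-70\right) + 1163} = \frac{3096}{13090 + 1163} = \frac{3096}{14253} = 3096 \cdot \frac{1}{14253} = \frac{1032}{4751}$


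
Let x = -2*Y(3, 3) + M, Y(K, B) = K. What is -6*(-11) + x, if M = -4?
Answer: 56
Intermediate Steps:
x = -10 (x = -2*3 - 4 = -6 - 4 = -10)
-6*(-11) + x = -6*(-11) - 10 = 66 - 10 = 56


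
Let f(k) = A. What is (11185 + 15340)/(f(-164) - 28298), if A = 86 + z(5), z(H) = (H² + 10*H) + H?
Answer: -26525/28132 ≈ -0.94288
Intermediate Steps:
z(H) = H² + 11*H
A = 166 (A = 86 + 5*(11 + 5) = 86 + 5*16 = 86 + 80 = 166)
f(k) = 166
(11185 + 15340)/(f(-164) - 28298) = (11185 + 15340)/(166 - 28298) = 26525/(-28132) = 26525*(-1/28132) = -26525/28132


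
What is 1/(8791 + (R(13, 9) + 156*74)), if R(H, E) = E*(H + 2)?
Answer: 1/20470 ≈ 4.8852e-5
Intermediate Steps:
R(H, E) = E*(2 + H)
1/(8791 + (R(13, 9) + 156*74)) = 1/(8791 + (9*(2 + 13) + 156*74)) = 1/(8791 + (9*15 + 11544)) = 1/(8791 + (135 + 11544)) = 1/(8791 + 11679) = 1/20470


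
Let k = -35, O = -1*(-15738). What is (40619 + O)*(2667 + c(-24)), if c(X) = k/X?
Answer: 3609271351/24 ≈ 1.5039e+8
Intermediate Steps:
O = 15738
c(X) = -35/X
(40619 + O)*(2667 + c(-24)) = (40619 + 15738)*(2667 - 35/(-24)) = 56357*(2667 - 35*(-1/24)) = 56357*(2667 + 35/24) = 56357*(64043/24) = 3609271351/24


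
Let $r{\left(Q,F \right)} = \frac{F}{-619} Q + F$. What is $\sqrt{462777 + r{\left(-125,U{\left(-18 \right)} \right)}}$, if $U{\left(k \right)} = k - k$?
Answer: $\sqrt{462777} \approx 680.28$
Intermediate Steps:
$U{\left(k \right)} = 0$
$r{\left(Q,F \right)} = F - \frac{F Q}{619}$ ($r{\left(Q,F \right)} = F \left(- \frac{1}{619}\right) Q + F = - \frac{F}{619} Q + F = - \frac{F Q}{619} + F = F - \frac{F Q}{619}$)
$\sqrt{462777 + r{\left(-125,U{\left(-18 \right)} \right)}} = \sqrt{462777 + \frac{1}{619} \cdot 0 \left(619 - -125\right)} = \sqrt{462777 + \frac{1}{619} \cdot 0 \left(619 + 125\right)} = \sqrt{462777 + \frac{1}{619} \cdot 0 \cdot 744} = \sqrt{462777 + 0} = \sqrt{462777}$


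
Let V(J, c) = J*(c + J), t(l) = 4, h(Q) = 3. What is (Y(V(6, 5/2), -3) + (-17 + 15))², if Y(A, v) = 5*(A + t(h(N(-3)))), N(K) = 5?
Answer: 74529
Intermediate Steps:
V(J, c) = J*(J + c)
Y(A, v) = 20 + 5*A (Y(A, v) = 5*(A + 4) = 5*(4 + A) = 20 + 5*A)
(Y(V(6, 5/2), -3) + (-17 + 15))² = ((20 + 5*(6*(6 + 5/2))) + (-17 + 15))² = ((20 + 5*(6*(6 + 5*(½)))) - 2)² = ((20 + 5*(6*(6 + 5/2))) - 2)² = ((20 + 5*(6*(17/2))) - 2)² = ((20 + 5*51) - 2)² = ((20 + 255) - 2)² = (275 - 2)² = 273² = 74529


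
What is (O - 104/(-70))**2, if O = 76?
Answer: 7354944/1225 ≈ 6004.0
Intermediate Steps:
(O - 104/(-70))**2 = (76 - 104/(-70))**2 = (76 - 104*(-1/70))**2 = (76 + 52/35)**2 = (2712/35)**2 = 7354944/1225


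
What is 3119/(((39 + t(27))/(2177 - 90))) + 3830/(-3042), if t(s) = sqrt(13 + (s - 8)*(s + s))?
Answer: 386127387577/733122 - 6509353*sqrt(1039)/482 ≈ 91379.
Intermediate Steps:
t(s) = sqrt(13 + 2*s*(-8 + s)) (t(s) = sqrt(13 + (-8 + s)*(2*s)) = sqrt(13 + 2*s*(-8 + s)))
3119/(((39 + t(27))/(2177 - 90))) + 3830/(-3042) = 3119/(((39 + sqrt(13 - 16*27 + 2*27**2))/(2177 - 90))) + 3830/(-3042) = 3119/(((39 + sqrt(13 - 432 + 2*729))/2087)) + 3830*(-1/3042) = 3119/(((39 + sqrt(13 - 432 + 1458))*(1/2087))) - 1915/1521 = 3119/(((39 + sqrt(1039))*(1/2087))) - 1915/1521 = 3119/(39/2087 + sqrt(1039)/2087) - 1915/1521 = -1915/1521 + 3119/(39/2087 + sqrt(1039)/2087)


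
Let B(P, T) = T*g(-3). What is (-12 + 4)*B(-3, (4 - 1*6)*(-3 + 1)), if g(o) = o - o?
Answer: 0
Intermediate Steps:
g(o) = 0
B(P, T) = 0 (B(P, T) = T*0 = 0)
(-12 + 4)*B(-3, (4 - 1*6)*(-3 + 1)) = (-12 + 4)*0 = -8*0 = 0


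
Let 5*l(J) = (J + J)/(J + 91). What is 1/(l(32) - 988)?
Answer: -615/607556 ≈ -0.0010123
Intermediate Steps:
l(J) = 2*J/(5*(91 + J)) (l(J) = ((J + J)/(J + 91))/5 = ((2*J)/(91 + J))/5 = (2*J/(91 + J))/5 = 2*J/(5*(91 + J)))
1/(l(32) - 988) = 1/((⅖)*32/(91 + 32) - 988) = 1/((⅖)*32/123 - 988) = 1/((⅖)*32*(1/123) - 988) = 1/(64/615 - 988) = 1/(-607556/615) = -615/607556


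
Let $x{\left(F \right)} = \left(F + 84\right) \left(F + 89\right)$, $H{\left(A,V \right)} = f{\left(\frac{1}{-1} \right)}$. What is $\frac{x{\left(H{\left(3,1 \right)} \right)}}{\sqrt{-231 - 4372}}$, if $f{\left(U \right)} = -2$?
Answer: $- \frac{7134 i \sqrt{4603}}{4603} \approx - 105.15 i$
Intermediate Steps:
$H{\left(A,V \right)} = -2$
$x{\left(F \right)} = \left(84 + F\right) \left(89 + F\right)$
$\frac{x{\left(H{\left(3,1 \right)} \right)}}{\sqrt{-231 - 4372}} = \frac{7476 + \left(-2\right)^{2} + 173 \left(-2\right)}{\sqrt{-231 - 4372}} = \frac{7476 + 4 - 346}{\sqrt{-4603}} = \frac{7134}{i \sqrt{4603}} = 7134 \left(- \frac{i \sqrt{4603}}{4603}\right) = - \frac{7134 i \sqrt{4603}}{4603}$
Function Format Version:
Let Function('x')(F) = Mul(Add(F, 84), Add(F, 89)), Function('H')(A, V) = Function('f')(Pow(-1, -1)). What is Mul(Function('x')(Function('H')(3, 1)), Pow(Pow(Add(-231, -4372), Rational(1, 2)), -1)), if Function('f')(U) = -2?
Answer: Mul(Rational(-7134, 4603), I, Pow(4603, Rational(1, 2))) ≈ Mul(-105.15, I)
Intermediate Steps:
Function('H')(A, V) = -2
Function('x')(F) = Mul(Add(84, F), Add(89, F))
Mul(Function('x')(Function('H')(3, 1)), Pow(Pow(Add(-231, -4372), Rational(1, 2)), -1)) = Mul(Add(7476, Pow(-2, 2), Mul(173, -2)), Pow(Pow(Add(-231, -4372), Rational(1, 2)), -1)) = Mul(Add(7476, 4, -346), Pow(Pow(-4603, Rational(1, 2)), -1)) = Mul(7134, Pow(Mul(I, Pow(4603, Rational(1, 2))), -1)) = Mul(7134, Mul(Rational(-1, 4603), I, Pow(4603, Rational(1, 2)))) = Mul(Rational(-7134, 4603), I, Pow(4603, Rational(1, 2)))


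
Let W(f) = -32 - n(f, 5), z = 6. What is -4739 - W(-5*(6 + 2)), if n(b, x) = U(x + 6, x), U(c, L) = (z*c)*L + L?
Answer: -4372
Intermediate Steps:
U(c, L) = L + 6*L*c (U(c, L) = (6*c)*L + L = 6*L*c + L = L + 6*L*c)
n(b, x) = x*(37 + 6*x) (n(b, x) = x*(1 + 6*(x + 6)) = x*(1 + 6*(6 + x)) = x*(1 + (36 + 6*x)) = x*(37 + 6*x))
W(f) = -367 (W(f) = -32 - 5*(37 + 6*5) = -32 - 5*(37 + 30) = -32 - 5*67 = -32 - 1*335 = -32 - 335 = -367)
-4739 - W(-5*(6 + 2)) = -4739 - 1*(-367) = -4739 + 367 = -4372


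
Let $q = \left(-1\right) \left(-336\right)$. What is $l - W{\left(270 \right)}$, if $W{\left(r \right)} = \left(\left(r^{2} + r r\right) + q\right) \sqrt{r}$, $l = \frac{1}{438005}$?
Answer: $\frac{1}{438005} - 438408 \sqrt{30} \approx -2.4013 \cdot 10^{6}$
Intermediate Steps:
$l = \frac{1}{438005} \approx 2.2831 \cdot 10^{-6}$
$q = 336$
$W{\left(r \right)} = \sqrt{r} \left(336 + 2 r^{2}\right)$ ($W{\left(r \right)} = \left(\left(r^{2} + r r\right) + 336\right) \sqrt{r} = \left(\left(r^{2} + r^{2}\right) + 336\right) \sqrt{r} = \left(2 r^{2} + 336\right) \sqrt{r} = \left(336 + 2 r^{2}\right) \sqrt{r} = \sqrt{r} \left(336 + 2 r^{2}\right)$)
$l - W{\left(270 \right)} = \frac{1}{438005} - 2 \sqrt{270} \left(168 + 270^{2}\right) = \frac{1}{438005} - 2 \cdot 3 \sqrt{30} \left(168 + 72900\right) = \frac{1}{438005} - 2 \cdot 3 \sqrt{30} \cdot 73068 = \frac{1}{438005} - 438408 \sqrt{30}$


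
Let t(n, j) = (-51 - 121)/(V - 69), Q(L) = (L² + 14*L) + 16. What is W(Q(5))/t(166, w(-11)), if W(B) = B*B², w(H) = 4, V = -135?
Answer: 69749181/43 ≈ 1.6221e+6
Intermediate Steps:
Q(L) = 16 + L² + 14*L
t(n, j) = 43/51 (t(n, j) = (-51 - 121)/(-135 - 69) = -172/(-204) = -172*(-1/204) = 43/51)
W(B) = B³
W(Q(5))/t(166, w(-11)) = (16 + 5² + 14*5)³/(43/51) = (16 + 25 + 70)³*(51/43) = 111³*(51/43) = 1367631*(51/43) = 69749181/43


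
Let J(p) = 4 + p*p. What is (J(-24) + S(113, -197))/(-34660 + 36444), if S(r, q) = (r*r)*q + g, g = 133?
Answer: -628695/446 ≈ -1409.6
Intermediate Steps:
S(r, q) = 133 + q*r**2 (S(r, q) = (r*r)*q + 133 = r**2*q + 133 = q*r**2 + 133 = 133 + q*r**2)
J(p) = 4 + p**2
(J(-24) + S(113, -197))/(-34660 + 36444) = ((4 + (-24)**2) + (133 - 197*113**2))/(-34660 + 36444) = ((4 + 576) + (133 - 197*12769))/1784 = (580 + (133 - 2515493))*(1/1784) = (580 - 2515360)*(1/1784) = -2514780*1/1784 = -628695/446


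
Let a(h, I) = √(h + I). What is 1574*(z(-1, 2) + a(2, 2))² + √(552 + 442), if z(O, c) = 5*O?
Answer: 14166 + √994 ≈ 14198.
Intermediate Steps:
a(h, I) = √(I + h)
1574*(z(-1, 2) + a(2, 2))² + √(552 + 442) = 1574*(5*(-1) + √(2 + 2))² + √(552 + 442) = 1574*(-5 + √4)² + √994 = 1574*(-5 + 2)² + √994 = 1574*(-3)² + √994 = 1574*9 + √994 = 14166 + √994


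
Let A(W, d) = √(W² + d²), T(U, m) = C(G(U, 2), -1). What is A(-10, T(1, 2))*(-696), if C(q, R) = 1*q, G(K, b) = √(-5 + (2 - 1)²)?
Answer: -2784*√6 ≈ -6819.4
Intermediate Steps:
G(K, b) = 2*I (G(K, b) = √(-5 + 1²) = √(-5 + 1) = √(-4) = 2*I)
C(q, R) = q
T(U, m) = 2*I
A(-10, T(1, 2))*(-696) = √((-10)² + (2*I)²)*(-696) = √(100 - 4)*(-696) = √96*(-696) = (4*√6)*(-696) = -2784*√6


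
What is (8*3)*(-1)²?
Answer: 24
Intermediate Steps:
(8*3)*(-1)² = 24*1 = 24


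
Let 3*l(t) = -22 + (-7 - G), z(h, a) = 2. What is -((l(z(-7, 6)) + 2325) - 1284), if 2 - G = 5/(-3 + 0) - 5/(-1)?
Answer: -9286/9 ≈ -1031.8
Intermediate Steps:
G = -4/3 (G = 2 - (5/(-3 + 0) - 5/(-1)) = 2 - (5/(-3) - 5*(-1)) = 2 - (5*(-⅓) + 5) = 2 - (-5/3 + 5) = 2 - 1*10/3 = 2 - 10/3 = -4/3 ≈ -1.3333)
l(t) = -83/9 (l(t) = (-22 + (-7 - 1*(-4/3)))/3 = (-22 + (-7 + 4/3))/3 = (-22 - 17/3)/3 = (⅓)*(-83/3) = -83/9)
-((l(z(-7, 6)) + 2325) - 1284) = -((-83/9 + 2325) - 1284) = -(20842/9 - 1284) = -1*9286/9 = -9286/9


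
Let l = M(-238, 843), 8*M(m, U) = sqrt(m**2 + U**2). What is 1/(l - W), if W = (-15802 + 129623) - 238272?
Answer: 7964864/991234522371 - 8*sqrt(767293)/991234522371 ≈ 8.0282e-6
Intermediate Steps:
M(m, U) = sqrt(U**2 + m**2)/8 (M(m, U) = sqrt(m**2 + U**2)/8 = sqrt(U**2 + m**2)/8)
W = -124451 (W = 113821 - 238272 = -124451)
l = sqrt(767293)/8 (l = sqrt(843**2 + (-238)**2)/8 = sqrt(710649 + 56644)/8 = sqrt(767293)/8 ≈ 109.49)
1/(l - W) = 1/(sqrt(767293)/8 - 1*(-124451)) = 1/(sqrt(767293)/8 + 124451) = 1/(124451 + sqrt(767293)/8)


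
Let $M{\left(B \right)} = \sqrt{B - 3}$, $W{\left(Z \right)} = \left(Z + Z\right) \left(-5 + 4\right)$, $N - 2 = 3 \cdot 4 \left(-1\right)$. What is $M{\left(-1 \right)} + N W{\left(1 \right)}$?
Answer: $20 + 2 i \approx 20.0 + 2.0 i$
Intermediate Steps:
$N = -10$ ($N = 2 + 3 \cdot 4 \left(-1\right) = 2 + 12 \left(-1\right) = 2 - 12 = -10$)
$W{\left(Z \right)} = - 2 Z$ ($W{\left(Z \right)} = 2 Z \left(-1\right) = - 2 Z$)
$M{\left(B \right)} = \sqrt{-3 + B}$
$M{\left(-1 \right)} + N W{\left(1 \right)} = \sqrt{-3 - 1} - 10 \left(\left(-2\right) 1\right) = \sqrt{-4} - -20 = 2 i + 20 = 20 + 2 i$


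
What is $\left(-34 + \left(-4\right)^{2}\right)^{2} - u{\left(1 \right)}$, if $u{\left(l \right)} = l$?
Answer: $323$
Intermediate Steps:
$\left(-34 + \left(-4\right)^{2}\right)^{2} - u{\left(1 \right)} = \left(-34 + \left(-4\right)^{2}\right)^{2} - 1 = \left(-34 + 16\right)^{2} - 1 = \left(-18\right)^{2} - 1 = 324 - 1 = 323$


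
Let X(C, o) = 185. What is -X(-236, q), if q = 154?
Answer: -185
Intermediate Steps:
-X(-236, q) = -1*185 = -185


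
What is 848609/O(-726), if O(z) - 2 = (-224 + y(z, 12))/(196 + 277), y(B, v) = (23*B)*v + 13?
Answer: -401392057/199641 ≈ -2010.6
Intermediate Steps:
y(B, v) = 13 + 23*B*v (y(B, v) = 23*B*v + 13 = 13 + 23*B*v)
O(z) = 735/473 + 276*z/473 (O(z) = 2 + (-224 + (13 + 23*z*12))/(196 + 277) = 2 + (-224 + (13 + 276*z))/473 = 2 + (-211 + 276*z)*(1/473) = 2 + (-211/473 + 276*z/473) = 735/473 + 276*z/473)
848609/O(-726) = 848609/(735/473 + (276/473)*(-726)) = 848609/(735/473 - 18216/43) = 848609/(-199641/473) = 848609*(-473/199641) = -401392057/199641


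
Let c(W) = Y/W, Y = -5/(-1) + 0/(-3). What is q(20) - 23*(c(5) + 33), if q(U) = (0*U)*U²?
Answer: -782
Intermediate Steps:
Y = 5 (Y = -5*(-1) + 0*(-⅓) = 5 + 0 = 5)
c(W) = 5/W
q(U) = 0 (q(U) = 0*U² = 0)
q(20) - 23*(c(5) + 33) = 0 - 23*(5/5 + 33) = 0 - 23*(5*(⅕) + 33) = 0 - 23*(1 + 33) = 0 - 23*34 = 0 - 782 = -782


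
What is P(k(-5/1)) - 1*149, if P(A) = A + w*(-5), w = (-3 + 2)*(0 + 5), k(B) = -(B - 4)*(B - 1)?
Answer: -178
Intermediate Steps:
k(B) = -(-1 + B)*(-4 + B) (k(B) = -(-4 + B)*(-1 + B) = -(-1 + B)*(-4 + B))
w = -5 (w = -1*5 = -5)
P(A) = 25 + A (P(A) = A - 5*(-5) = A + 25 = 25 + A)
P(k(-5/1)) - 1*149 = (25 + (-4 - (-5/1)**2 + 5*(-5/1))) - 1*149 = (25 + (-4 - (-5*1)**2 + 5*(-5*1))) - 149 = (25 + (-4 - 1*(-5)**2 + 5*(-5))) - 149 = (25 + (-4 - 1*25 - 25)) - 149 = (25 + (-4 - 25 - 25)) - 149 = (25 - 54) - 149 = -29 - 149 = -178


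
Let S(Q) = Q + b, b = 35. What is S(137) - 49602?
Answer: -49430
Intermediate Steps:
S(Q) = 35 + Q (S(Q) = Q + 35 = 35 + Q)
S(137) - 49602 = (35 + 137) - 49602 = 172 - 49602 = -49430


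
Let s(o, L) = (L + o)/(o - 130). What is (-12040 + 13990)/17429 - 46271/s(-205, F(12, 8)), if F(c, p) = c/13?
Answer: -3512116189595/46239137 ≈ -75956.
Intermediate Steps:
F(c, p) = c/13 (F(c, p) = c*(1/13) = c/13)
s(o, L) = (L + o)/(-130 + o)
(-12040 + 13990)/17429 - 46271/s(-205, F(12, 8)) = (-12040 + 13990)/17429 - 46271*(-130 - 205)/((1/13)*12 - 205) = 1950*(1/17429) - 46271*(-335/(12/13 - 205)) = 1950/17429 - 46271/((-1/335*(-2653/13))) = 1950/17429 - 46271/2653/4355 = 1950/17429 - 46271*4355/2653 = 1950/17429 - 201510205/2653 = -3512116189595/46239137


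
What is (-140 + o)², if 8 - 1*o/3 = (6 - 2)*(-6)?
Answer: 1936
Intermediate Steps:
o = 96 (o = 24 - 3*(6 - 2)*(-6) = 24 - 12*(-6) = 24 - 3*(-24) = 24 + 72 = 96)
(-140 + o)² = (-140 + 96)² = (-44)² = 1936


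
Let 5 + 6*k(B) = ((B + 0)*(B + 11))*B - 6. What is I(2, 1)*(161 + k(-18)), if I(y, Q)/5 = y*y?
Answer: -13130/3 ≈ -4376.7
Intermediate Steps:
I(y, Q) = 5*y² (I(y, Q) = 5*(y*y) = 5*y²)
k(B) = -11/6 + B²*(11 + B)/6 (k(B) = -⅚ + (((B + 0)*(B + 11))*B - 6)/6 = -⅚ + ((B*(11 + B))*B - 6)/6 = -⅚ + (B²*(11 + B) - 6)/6 = -⅚ + (-6 + B²*(11 + B))/6 = -⅚ + (-1 + B²*(11 + B)/6) = -11/6 + B²*(11 + B)/6)
I(2, 1)*(161 + k(-18)) = (5*2²)*(161 + (-11/6 + (⅙)*(-18)³ + (11/6)*(-18)²)) = (5*4)*(161 + (-11/6 + (⅙)*(-5832) + (11/6)*324)) = 20*(161 + (-11/6 - 972 + 594)) = 20*(161 - 2279/6) = 20*(-1313/6) = -13130/3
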